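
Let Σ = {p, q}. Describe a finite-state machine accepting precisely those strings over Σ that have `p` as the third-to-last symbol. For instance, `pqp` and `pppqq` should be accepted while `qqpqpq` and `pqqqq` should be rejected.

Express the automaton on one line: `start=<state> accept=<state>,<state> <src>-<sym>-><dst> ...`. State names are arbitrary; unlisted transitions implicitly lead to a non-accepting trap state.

start=s0 accept=s7,s8,s9,s10 s0-p->s1 s0-q->s2 s1-p->s3 s1-q->s4 s2-p->s5 s2-q->s6 s3-p->s7 s3-q->s8 s4-p->s9 s4-q->s10 s5-p->s11 s5-q->s12 s6-p->s13 s6-q->s14 s7-p->s7 s7-q->s8 s8-p->s9 s8-q->s10 s9-p->s11 s9-q->s12 s10-p->s13 s10-q->s14 s11-p->s7 s11-q->s8 s12-p->s9 s12-q->s10 s13-p->s11 s13-q->s12 s14-p->s13 s14-q->s14

Because acceptance depends on a position counted from the end, the machine has to buffer the most recent 3 symbols. Make each state the string of the last up-to-3 symbols read; on input `x` shift the window left and append `x`. Accept when the buffered window has length 3 and begins with `p`.
15 states suffice.
          p    q  
>  s0     s1   s2 
   s1     s3   s4 
   s2     s5   s6 
   s3     s7   s8 
   s4     s9  s10 
   s5    s11  s12 
   s6    s13  s14 
 * s7     s7   s8 
 * s8     s9  s10 
 * s9    s11  s12 
 * s10   s13  s14 
   s11    s7   s8 
   s12    s9  s10 
   s13   s11  s12 
   s14   s13  s14 
(> = start, * = accepting)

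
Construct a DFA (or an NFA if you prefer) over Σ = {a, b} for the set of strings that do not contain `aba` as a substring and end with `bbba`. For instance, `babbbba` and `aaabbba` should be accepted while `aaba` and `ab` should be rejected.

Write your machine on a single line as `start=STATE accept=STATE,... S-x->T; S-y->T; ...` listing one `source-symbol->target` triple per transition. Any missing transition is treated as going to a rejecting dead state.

start=S0; accept=S7; S0-a->S1; S0-b->S2; S1-a->S1; S1-b->S3; S2-a->S1; S2-b->S4; S3-a->S5; S3-b->S4; S4-a->S1; S4-b->S6; S5-a->S5; S5-b->S5; S6-a->S7; S6-b->S6; S7-a->S1; S7-b->S3

Build one automaton per condition and run them in lockstep. The first has 4 states tracking partial matches of the forbidden pattern `aba`; the second has 5 states tracking how much of the suffix `bbba` has currently been matched. A product state is a pair (one from each), accepting exactly when both do. Equivalent product states are then merged.
An 8-state machine:
        a   b  
>  S0   S1  S2 
   S1   S1  S3 
   S2   S1  S4 
   S3   S5  S4 
   S4   S1  S6 
   S5   S5  S5 
   S6   S7  S6 
 * S7   S1  S3 
(> = start, * = accepting)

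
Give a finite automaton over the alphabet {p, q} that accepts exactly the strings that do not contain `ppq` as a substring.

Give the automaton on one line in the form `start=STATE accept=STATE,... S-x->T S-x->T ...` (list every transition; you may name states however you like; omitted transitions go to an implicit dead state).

This is the complement of 'contains `ppq`'. Use the same substring-matching states — A through D holding how much of `ppq` has just been matched — but flip the accepting set: everything except the trap D accepts.
A 4-state machine:
       p  q 
>* A   B  A 
 * B   C  A 
 * C   C  D 
   D   D  D 
(> = start, * = accepting)

start=A accept=A,B,C A-p->B A-q->A B-p->C B-q->A C-p->C C-q->D D-p->D D-q->D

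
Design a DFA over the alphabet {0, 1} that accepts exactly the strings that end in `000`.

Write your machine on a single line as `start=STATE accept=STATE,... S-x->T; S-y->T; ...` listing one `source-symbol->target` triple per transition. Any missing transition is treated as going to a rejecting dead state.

start=q0; accept=q3; q0-0->q1; q0-1->q0; q1-0->q2; q1-1->q0; q2-0->q3; q2-1->q0; q3-0->q3; q3-1->q0

Let each state record the length of the longest suffix of the input read so far that is also a prefix of `000`. q1 means the last symbol is `0`; q2 means the last 2 symbols are `00`; q3 means the last 3 symbols are `000`. Accept only at q3, where the string currently ends in `000`.
4 states suffice.
        0   1  
>  q0   q1  q0 
   q1   q2  q0 
   q2   q3  q0 
 * q3   q3  q0 
(> = start, * = accepting)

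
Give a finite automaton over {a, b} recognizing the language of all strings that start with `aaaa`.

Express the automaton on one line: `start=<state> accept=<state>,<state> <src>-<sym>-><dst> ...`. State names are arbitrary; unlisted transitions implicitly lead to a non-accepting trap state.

Check the first 4 symbols one by one: S0 through S3 record how many have matched `aaaa` so far; any wrong symbol goes to the dead state S5. After all 4 match we enter the accepting sink S4.
6 states suffice.
        a   b  
>  S0   S1  S5 
   S1   S2  S5 
   S2   S3  S5 
   S3   S4  S5 
 * S4   S4  S4 
   S5   S5  S5 
(> = start, * = accepting)

start=S0 accept=S4 S0-a->S1 S0-b->S5 S1-a->S2 S1-b->S5 S2-a->S3 S2-b->S5 S3-a->S4 S3-b->S5 S4-a->S4 S4-b->S4 S5-a->S5 S5-b->S5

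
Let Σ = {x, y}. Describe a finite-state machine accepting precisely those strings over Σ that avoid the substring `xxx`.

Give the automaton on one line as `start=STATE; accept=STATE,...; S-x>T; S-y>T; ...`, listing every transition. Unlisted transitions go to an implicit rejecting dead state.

start=q0; accept=q0,q1,q2; q0-x>q1; q0-y>q0; q1-x>q2; q1-y>q0; q2-x>q3; q2-y>q0; q3-x>q3; q3-y>q3

Track partial matches of the forbidden pattern `xxx`. State q3 is a dead state reached once `xxx` has occurred; every other state accepts. q0 means no part of `xxx` is currently matched.
With 4 states:
        x   y  
>* q0   q1  q0 
 * q1   q2  q0 
 * q2   q3  q0 
   q3   q3  q3 
(> = start, * = accepting)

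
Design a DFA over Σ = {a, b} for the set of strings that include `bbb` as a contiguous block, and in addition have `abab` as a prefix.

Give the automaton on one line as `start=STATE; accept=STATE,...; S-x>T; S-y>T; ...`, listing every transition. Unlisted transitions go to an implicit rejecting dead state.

Run two small machines in parallel and take their product. The first has 4 states tracking whether and how much of `bbb` has been seen; the second has 6 states tracking whether the input so far still matches the prefix `abab`. A product state is a pair (one from each), accepting exactly when both do. After merging equivalent states the machine shrinks.
A 9-state machine:
        a   b  
>  q0   q1  q2 
   q1   q2  q3 
   q2   q2  q2 
   q3   q4  q2 
   q4   q2  q5 
   q5   q6  q7 
   q6   q6  q5 
   q7   q6  q8 
 * q8   q8  q8 
(> = start, * = accepting)

start=q0; accept=q8; q0-a>q1; q0-b>q2; q1-a>q2; q1-b>q3; q2-a>q2; q2-b>q2; q3-a>q4; q3-b>q2; q4-a>q2; q4-b>q5; q5-a>q6; q5-b>q7; q6-a>q6; q6-b>q5; q7-a>q6; q7-b>q8; q8-a>q8; q8-b>q8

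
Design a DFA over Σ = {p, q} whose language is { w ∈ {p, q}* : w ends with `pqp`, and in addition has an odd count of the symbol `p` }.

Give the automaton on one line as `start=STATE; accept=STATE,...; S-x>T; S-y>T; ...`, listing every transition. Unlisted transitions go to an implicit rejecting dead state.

Run two small machines in parallel and take their product. One (4 states) tracks how much of the suffix `pqp` has currently been matched; the other (2 states) tracks the count of `p`s modulo 2. Each combined state is a pair, one component from each; accept when both components accept. Minimizing collapses redundant product states.
5 states suffice.
       p  q 
>  A   B  A 
   B   C  B 
   C   B  D 
   D   E  A 
 * E   C  B 
(> = start, * = accepting)

start=A; accept=E; A-p>B; A-q>A; B-p>C; B-q>B; C-p>B; C-q>D; D-p>E; D-q>A; E-p>C; E-q>B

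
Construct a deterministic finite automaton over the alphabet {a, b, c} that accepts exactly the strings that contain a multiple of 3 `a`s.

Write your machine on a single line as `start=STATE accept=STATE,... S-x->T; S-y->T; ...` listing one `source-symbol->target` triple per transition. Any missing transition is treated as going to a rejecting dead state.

start=s0; accept=s0; s0-a->s1; s0-b->s0; s0-c->s0; s1-a->s2; s1-b->s1; s1-c->s1; s2-a->s0; s2-b->s2; s2-c->s2

Keep the running count of `a`s modulo 3: each `a` advances along the cycle s0 → s1 → s2 → s0 while other symbols loop. Accept at s0.
3 states suffice.
        a   b   c  
>* s0   s1  s0  s0 
   s1   s2  s1  s1 
   s2   s0  s2  s2 
(> = start, * = accepting)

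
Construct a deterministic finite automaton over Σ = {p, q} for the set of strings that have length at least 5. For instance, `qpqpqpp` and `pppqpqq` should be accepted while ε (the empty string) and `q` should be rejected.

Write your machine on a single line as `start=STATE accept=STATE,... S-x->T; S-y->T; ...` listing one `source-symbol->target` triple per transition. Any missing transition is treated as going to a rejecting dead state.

start=S0; accept=S5,S6; S0-p->S1; S0-q->S1; S1-p->S2; S1-q->S2; S2-p->S3; S2-q->S3; S3-p->S4; S3-q->S4; S4-p->S5; S4-q->S5; S5-p->S6; S5-q->S6; S6-p->S6; S6-q->S6

We only need to distinguish lengths 0, 1, …, 5, and '>5'. Chain S0 → S1 → S2 → S3 → S4 → S5 → S6 on every symbol, with S6 looping. Accepting states: {S5, S6}.
        p   q  
>  S0   S1  S1 
   S1   S2  S2 
   S2   S3  S3 
   S3   S4  S4 
   S4   S5  S5 
 * S5   S6  S6 
 * S6   S6  S6 
(> = start, * = accepting)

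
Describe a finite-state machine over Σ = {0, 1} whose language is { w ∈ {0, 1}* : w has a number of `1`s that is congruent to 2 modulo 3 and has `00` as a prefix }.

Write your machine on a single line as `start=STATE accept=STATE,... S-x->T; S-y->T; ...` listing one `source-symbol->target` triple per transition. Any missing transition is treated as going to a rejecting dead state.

Handle the two conditions separately and then intersect. The first has 3 states tracking the count of `1`s modulo 3; the second has 4 states tracking whether the input so far still matches the prefix `00`. A product state is a pair (one from each), accepting exactly when both do.
8 states suffice.
       0  1 
>  A   B  C 
   B   D  C 
   C   C  E 
   D   D  F 
   E   E  G 
   F   F  H 
   G   G  C 
 * H   H  D 
(> = start, * = accepting)

start=A; accept=H; A-0->B; A-1->C; B-0->D; B-1->C; C-0->C; C-1->E; D-0->D; D-1->F; E-0->E; E-1->G; F-0->F; F-1->H; G-0->G; G-1->C; H-0->H; H-1->D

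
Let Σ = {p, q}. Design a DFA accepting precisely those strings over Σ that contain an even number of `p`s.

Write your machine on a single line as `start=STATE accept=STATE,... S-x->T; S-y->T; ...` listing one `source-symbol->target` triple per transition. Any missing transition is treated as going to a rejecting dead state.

start=S0; accept=S0; S0-p->S1; S0-q->S0; S1-p->S0; S1-q->S1

Keep the running count of `p`s modulo 2: each `p` advances along the cycle S0 → S1 → S0 while other symbols loop. Accept at S0.
2 states suffice.
        p   q  
>* S0   S1  S0 
   S1   S0  S1 
(> = start, * = accepting)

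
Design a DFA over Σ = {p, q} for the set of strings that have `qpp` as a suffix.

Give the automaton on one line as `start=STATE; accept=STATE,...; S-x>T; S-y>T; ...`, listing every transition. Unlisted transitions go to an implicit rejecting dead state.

Remember how much of `qpp` the current input suffix matches. State s0 means no match yet; s1 means the last symbol is `q`; s2 means the last 2 symbols are `qp`; s3 means the last 3 symbols are `qpp`. Only s3 accepts. On a mismatch, fall back to the longest proper suffix that is still a prefix of `qpp`.
With 4 states:
        p   q  
>  s0   s0  s1 
   s1   s2  s1 
   s2   s3  s1 
 * s3   s0  s1 
(> = start, * = accepting)

start=s0; accept=s3; s0-p>s0; s0-q>s1; s1-p>s2; s1-q>s1; s2-p>s3; s2-q>s1; s3-p>s0; s3-q>s1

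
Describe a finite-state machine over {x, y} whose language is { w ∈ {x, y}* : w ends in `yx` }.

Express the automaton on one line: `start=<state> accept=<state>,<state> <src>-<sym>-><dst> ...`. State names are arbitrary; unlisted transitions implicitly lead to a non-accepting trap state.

start=s0 accept=s2 s0-x->s0 s0-y->s1 s1-x->s2 s1-y->s1 s2-x->s0 s2-y->s1

Let each state record the length of the longest suffix of the input read so far that is also a prefix of `yx`. s1 means the last symbol is `y`; s2 means the last 2 symbols are `yx`. Accept only at s2, where the string currently ends in `yx`.
        x   y  
>  s0   s0  s1 
   s1   s2  s1 
 * s2   s0  s1 
(> = start, * = accepting)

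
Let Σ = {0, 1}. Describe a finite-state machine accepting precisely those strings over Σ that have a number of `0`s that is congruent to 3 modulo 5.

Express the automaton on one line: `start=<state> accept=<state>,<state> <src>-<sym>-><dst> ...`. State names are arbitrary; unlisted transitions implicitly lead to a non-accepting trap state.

The only thing that matters is how many `0`s have appeared, reduced mod 5. Use one state per residue: s0 for 0, …, s4 for 4. Reading `0` moves to the next residue; anything else stays put. s3 is accepting.
        0   1  
>  s0   s1  s0 
   s1   s2  s1 
   s2   s3  s2 
 * s3   s4  s3 
   s4   s0  s4 
(> = start, * = accepting)

start=s0 accept=s3 s0-0->s1 s0-1->s0 s1-0->s2 s1-1->s1 s2-0->s3 s2-1->s2 s3-0->s4 s3-1->s3 s4-0->s0 s4-1->s4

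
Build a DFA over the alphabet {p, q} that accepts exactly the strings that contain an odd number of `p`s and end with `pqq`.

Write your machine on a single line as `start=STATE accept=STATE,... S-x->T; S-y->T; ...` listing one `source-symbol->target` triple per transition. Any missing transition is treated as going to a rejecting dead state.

Build one automaton per condition and run them in lockstep. One (2 states) tracks the count of `p`s modulo 2; the other (4 states) tracks how much of the suffix `pqq` has currently been matched. Each combined state is a pair, one component from each; accept when both components accept. Minimizing collapses redundant product states.
With 5 states:
        p   q  
>  s0   s1  s0 
   s1   s0  s2 
   s2   s0  s3 
 * s3   s0  s4 
   s4   s0  s4 
(> = start, * = accepting)

start=s0; accept=s3; s0-p->s1; s0-q->s0; s1-p->s0; s1-q->s2; s2-p->s0; s2-q->s3; s3-p->s0; s3-q->s4; s4-p->s0; s4-q->s4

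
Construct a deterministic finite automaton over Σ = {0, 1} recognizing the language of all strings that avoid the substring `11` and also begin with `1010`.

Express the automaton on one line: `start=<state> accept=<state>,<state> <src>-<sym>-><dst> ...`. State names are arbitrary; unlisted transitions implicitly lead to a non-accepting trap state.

Build one automaton per condition and run them in lockstep. The first has 3 states tracking partial matches of the forbidden pattern `11`; the second has 6 states tracking whether the input so far still matches the prefix `1010`. A product state is a pair (one from each), accepting exactly when both do.
        0   1  
>  S0   S1  S2 
   S1   S1  S3 
   S2   S4  S5 
   S3   S1  S5 
   S4   S1  S6 
   S5   S5  S5 
   S6   S7  S5 
 * S7   S7  S8 
 * S8   S7  S9 
   S9   S9  S9 
(> = start, * = accepting)

start=S0 accept=S7,S8 S0-0->S1 S0-1->S2 S1-0->S1 S1-1->S3 S2-0->S4 S2-1->S5 S3-0->S1 S3-1->S5 S4-0->S1 S4-1->S6 S5-0->S5 S5-1->S5 S6-0->S7 S6-1->S5 S7-0->S7 S7-1->S8 S8-0->S7 S8-1->S9 S9-0->S9 S9-1->S9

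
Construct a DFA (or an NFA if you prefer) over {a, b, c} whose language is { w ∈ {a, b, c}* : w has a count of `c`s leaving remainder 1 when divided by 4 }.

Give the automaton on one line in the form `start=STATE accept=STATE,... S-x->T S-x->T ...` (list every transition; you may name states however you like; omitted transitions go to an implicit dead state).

Keep the running count of `c`s modulo 4: each `c` advances along the cycle q0 → q1 → q2 → q3 → q0 while other symbols loop. Accept at q1.
4 states suffice.
        a   b   c  
>  q0   q0  q0  q1 
 * q1   q1  q1  q2 
   q2   q2  q2  q3 
   q3   q3  q3  q0 
(> = start, * = accepting)

start=q0 accept=q1 q0-a->q0 q0-b->q0 q0-c->q1 q1-a->q1 q1-b->q1 q1-c->q2 q2-a->q2 q2-b->q2 q2-c->q3 q3-a->q3 q3-b->q3 q3-c->q0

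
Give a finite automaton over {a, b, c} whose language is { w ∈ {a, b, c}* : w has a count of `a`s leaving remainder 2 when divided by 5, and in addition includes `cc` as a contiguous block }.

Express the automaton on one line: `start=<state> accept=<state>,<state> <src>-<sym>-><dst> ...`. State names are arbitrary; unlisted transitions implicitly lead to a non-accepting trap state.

Run two small machines in parallel and take their product. The first has 5 states tracking the count of `a`s modulo 5; the second has 3 states tracking whether and how much of `cc` has been seen. A product state is a pair (one from each), accepting exactly when both do.
A 15-state machine:
          a    b    c  
>  q0     q1   q0   q2 
   q1     q3   q1   q4 
   q2     q1   q0   q5 
   q3     q6   q3   q7 
   q4     q3   q1   q8 
   q5     q8   q5   q5 
   q6     q9   q6  q10 
   q7     q6   q3  q11 
   q8    q11   q8   q8 
   q9     q0   q9  q12 
   q10    q9   q6  q13 
 * q11   q13  q11  q11 
   q12    q0   q9  q14 
   q13   q14  q13  q13 
   q14    q5  q14  q14 
(> = start, * = accepting)

start=q0 accept=q11 q0-a->q1 q0-b->q0 q0-c->q2 q1-a->q3 q1-b->q1 q1-c->q4 q2-a->q1 q2-b->q0 q2-c->q5 q3-a->q6 q3-b->q3 q3-c->q7 q4-a->q3 q4-b->q1 q4-c->q8 q5-a->q8 q5-b->q5 q5-c->q5 q6-a->q9 q6-b->q6 q6-c->q10 q7-a->q6 q7-b->q3 q7-c->q11 q8-a->q11 q8-b->q8 q8-c->q8 q9-a->q0 q9-b->q9 q9-c->q12 q10-a->q9 q10-b->q6 q10-c->q13 q11-a->q13 q11-b->q11 q11-c->q11 q12-a->q0 q12-b->q9 q12-c->q14 q13-a->q14 q13-b->q13 q13-c->q13 q14-a->q5 q14-b->q14 q14-c->q14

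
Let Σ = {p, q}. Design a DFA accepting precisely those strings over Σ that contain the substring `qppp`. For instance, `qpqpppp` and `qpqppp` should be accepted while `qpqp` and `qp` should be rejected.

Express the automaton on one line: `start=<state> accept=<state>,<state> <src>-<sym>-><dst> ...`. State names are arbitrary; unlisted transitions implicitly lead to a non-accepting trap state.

Track how much of `qppp` has been matched so far: state A is no progress, E is the absorbing accept state reached once `qppp` has occurred. Intermediate states record partial matches; on a mismatch, fall back to the longest reusable overlap.
5 states suffice.
       p  q 
>  A   A  B 
   B   C  B 
   C   D  B 
   D   E  B 
 * E   E  E 
(> = start, * = accepting)

start=A accept=E A-p->A A-q->B B-p->C B-q->B C-p->D C-q->B D-p->E D-q->B E-p->E E-q->E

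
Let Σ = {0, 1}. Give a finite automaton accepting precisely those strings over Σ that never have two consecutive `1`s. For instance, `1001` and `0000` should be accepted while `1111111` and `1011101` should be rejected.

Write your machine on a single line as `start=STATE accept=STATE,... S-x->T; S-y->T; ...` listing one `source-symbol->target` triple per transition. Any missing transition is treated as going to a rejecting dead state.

Track partial matches of the forbidden pattern `11`. State q2 is a dead state reached once `11` has occurred; every other state accepts. q0 means no part of `11` is currently matched.
        0   1  
>* q0   q0  q1 
 * q1   q0  q2 
   q2   q2  q2 
(> = start, * = accepting)

start=q0; accept=q0,q1; q0-0->q0; q0-1->q1; q1-0->q0; q1-1->q2; q2-0->q2; q2-1->q2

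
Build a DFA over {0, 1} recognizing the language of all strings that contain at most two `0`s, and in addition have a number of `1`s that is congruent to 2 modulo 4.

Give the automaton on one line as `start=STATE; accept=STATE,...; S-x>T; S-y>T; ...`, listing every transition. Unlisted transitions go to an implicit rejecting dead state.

start=A; accept=F,I,K; A-0>B; A-1>C; B-0>D; B-1>E; C-0>E; C-1>F; D-0>G; D-1>H; E-0>H; E-1>I; F-0>I; F-1>J; G-0>G; G-1>G; H-0>G; H-1>K; I-0>K; I-1>L; J-0>L; J-1>A; K-0>G; K-1>M; L-0>M; L-1>B; M-0>G; M-1>D

Run two small machines in parallel and take their product. One (4 states) tracks the count of `0`s, saturating at 3; the other (4 states) tracks the count of `1`s modulo 4. Each combined state is a pair, one component from each; accept when both components accept. After merging equivalent states the machine shrinks.
13 states suffice.
       0  1 
>  A   B  C 
   B   D  E 
   C   E  F 
   D   G  H 
   E   H  I 
 * F   I  J 
   G   G  G 
   H   G  K 
 * I   K  L 
   J   L  A 
 * K   G  M 
   L   M  B 
   M   G  D 
(> = start, * = accepting)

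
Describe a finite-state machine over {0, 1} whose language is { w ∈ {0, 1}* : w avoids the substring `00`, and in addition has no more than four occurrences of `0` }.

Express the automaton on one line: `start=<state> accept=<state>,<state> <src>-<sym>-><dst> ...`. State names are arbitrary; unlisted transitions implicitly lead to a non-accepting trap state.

Handle the two conditions separately and then intersect. The first has 3 states tracking partial matches of the forbidden pattern `00`; the second has 6 states tracking the count of `0`s, saturating at 5. A product state is a pair (one from each), accepting exactly when both do.
A 15-state machine:
          0    1  
>* q0     q1   q0 
 * q1     q2   q3 
   q2     q4   q2 
 * q3     q5   q3 
   q4     q6   q4 
 * q5     q4   q7 
   q6     q8   q6 
 * q7     q9   q7 
   q8     q8   q8 
 * q9     q6  q10 
 * q10   q11  q10 
 * q11    q8  q12 
 * q12   q13  q12 
   q13    q8  q14 
   q14   q13  q14 
(> = start, * = accepting)

start=q0 accept=q0,q1,q3,q5,q7,q9,q10,q11,q12 q0-0->q1 q0-1->q0 q1-0->q2 q1-1->q3 q2-0->q4 q2-1->q2 q3-0->q5 q3-1->q3 q4-0->q6 q4-1->q4 q5-0->q4 q5-1->q7 q6-0->q8 q6-1->q6 q7-0->q9 q7-1->q7 q8-0->q8 q8-1->q8 q9-0->q6 q9-1->q10 q10-0->q11 q10-1->q10 q11-0->q8 q11-1->q12 q12-0->q13 q12-1->q12 q13-0->q8 q13-1->q14 q14-0->q13 q14-1->q14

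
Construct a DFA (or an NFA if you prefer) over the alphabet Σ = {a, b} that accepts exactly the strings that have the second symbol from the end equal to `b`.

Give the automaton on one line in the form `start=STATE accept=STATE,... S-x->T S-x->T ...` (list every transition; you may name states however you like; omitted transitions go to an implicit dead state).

start=q0 accept=q5,q6 q0-a->q1 q0-b->q2 q1-a->q3 q1-b->q4 q2-a->q5 q2-b->q6 q3-a->q3 q3-b->q4 q4-a->q5 q4-b->q6 q5-a->q3 q5-b->q4 q6-a->q5 q6-b->q6

Because acceptance depends on a position counted from the end, the machine has to buffer the most recent 2 symbols. Make each state the string of the last up-to-2 symbols read; on input `x` shift the window left and append `x`. Accept when the buffered window has length 2 and begins with `b`.
With 7 states:
        a   b  
>  q0   q1  q2 
   q1   q3  q4 
   q2   q5  q6 
   q3   q3  q4 
   q4   q5  q6 
 * q5   q3  q4 
 * q6   q5  q6 
(> = start, * = accepting)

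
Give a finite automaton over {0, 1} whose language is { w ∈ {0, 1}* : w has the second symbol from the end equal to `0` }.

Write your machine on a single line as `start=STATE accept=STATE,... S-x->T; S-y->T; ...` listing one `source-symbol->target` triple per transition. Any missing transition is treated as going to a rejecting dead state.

A DFA must remember the last 2 symbols (since which symbol is second-to-last isn't known until the input ends). Use one state per possible window of the last ≤2 symbols; accept from those whose window starts with `0`.
7 states suffice.
       0  1 
>  A   B  C 
   B   D  E 
   C   F  G 
 * D   D  E 
 * E   F  G 
   F   D  E 
   G   F  G 
(> = start, * = accepting)

start=A; accept=D,E; A-0->B; A-1->C; B-0->D; B-1->E; C-0->F; C-1->G; D-0->D; D-1->E; E-0->F; E-1->G; F-0->D; F-1->E; G-0->F; G-1->G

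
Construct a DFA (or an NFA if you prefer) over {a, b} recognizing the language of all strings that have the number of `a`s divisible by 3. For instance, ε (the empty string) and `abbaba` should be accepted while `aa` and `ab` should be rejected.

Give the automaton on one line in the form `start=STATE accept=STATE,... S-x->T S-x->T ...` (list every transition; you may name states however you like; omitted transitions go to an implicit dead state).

start=q0 accept=q0 q0-a->q1 q0-b->q0 q1-a->q2 q1-b->q1 q2-a->q0 q2-b->q2

Keep the running count of `a`s modulo 3: each `a` advances along the cycle q0 → q1 → q2 → q0 while other symbols loop. Accept at q0.
With 3 states:
        a   b  
>* q0   q1  q0 
   q1   q2  q1 
   q2   q0  q2 
(> = start, * = accepting)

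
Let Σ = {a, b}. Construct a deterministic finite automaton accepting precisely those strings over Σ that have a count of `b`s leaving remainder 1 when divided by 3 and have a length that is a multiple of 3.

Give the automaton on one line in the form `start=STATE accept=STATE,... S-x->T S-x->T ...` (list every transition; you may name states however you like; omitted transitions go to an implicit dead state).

start=S0 accept=S6 S0-a->S1 S0-b->S2 S1-a->S3 S1-b->S4 S2-a->S4 S2-b->S5 S3-a->S0 S3-b->S6 S4-a->S6 S4-b->S7 S5-a->S7 S5-b->S0 S6-a->S2 S6-b->S8 S7-a->S8 S7-b->S1 S8-a->S5 S8-b->S3

Handle the two conditions separately and then intersect. The first has 3 states tracking the count of `b`s modulo 3; the second has 3 states tracking the input length modulo 3. A product state is a pair (one from each), accepting exactly when both do.
9 states suffice.
        a   b  
>  S0   S1  S2 
   S1   S3  S4 
   S2   S4  S5 
   S3   S0  S6 
   S4   S6  S7 
   S5   S7  S0 
 * S6   S2  S8 
   S7   S8  S1 
   S8   S5  S3 
(> = start, * = accepting)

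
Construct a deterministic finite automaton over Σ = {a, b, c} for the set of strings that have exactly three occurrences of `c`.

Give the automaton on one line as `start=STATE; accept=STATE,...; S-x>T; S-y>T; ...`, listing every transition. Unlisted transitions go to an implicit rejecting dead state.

start=S0; accept=S3; S0-a>S0; S0-b>S0; S0-c>S1; S1-a>S1; S1-b>S1; S1-c>S2; S2-a>S2; S2-b>S2; S2-c>S3; S3-a>S3; S3-b>S3; S3-c>S4; S4-a>S4; S4-b>S4; S4-c>S4

Only the number of `c`s matters, and only up to 4. Make a chain S0 → S1 → S2 → S3 → S4 advanced by each `c` (with S4 absorbing); every other symbol self-loops. The accepting set is {S3}.
5 states suffice.
        a   b   c  
>  S0   S0  S0  S1 
   S1   S1  S1  S2 
   S2   S2  S2  S3 
 * S3   S3  S3  S4 
   S4   S4  S4  S4 
(> = start, * = accepting)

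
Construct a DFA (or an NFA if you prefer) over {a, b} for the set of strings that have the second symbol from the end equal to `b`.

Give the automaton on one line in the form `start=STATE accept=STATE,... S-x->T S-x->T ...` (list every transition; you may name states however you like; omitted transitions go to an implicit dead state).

start=q0 accept=q5,q6 q0-a->q1 q0-b->q2 q1-a->q3 q1-b->q4 q2-a->q5 q2-b->q6 q3-a->q3 q3-b->q4 q4-a->q5 q4-b->q6 q5-a->q3 q5-b->q4 q6-a->q5 q6-b->q6

Because acceptance depends on a position counted from the end, the machine has to buffer the most recent 2 symbols. Make each state the string of the last up-to-2 symbols read; on input `x` shift the window left and append `x`. Accept when the buffered window has length 2 and begins with `b`.
7 states suffice.
        a   b  
>  q0   q1  q2 
   q1   q3  q4 
   q2   q5  q6 
   q3   q3  q4 
   q4   q5  q6 
 * q5   q3  q4 
 * q6   q5  q6 
(> = start, * = accepting)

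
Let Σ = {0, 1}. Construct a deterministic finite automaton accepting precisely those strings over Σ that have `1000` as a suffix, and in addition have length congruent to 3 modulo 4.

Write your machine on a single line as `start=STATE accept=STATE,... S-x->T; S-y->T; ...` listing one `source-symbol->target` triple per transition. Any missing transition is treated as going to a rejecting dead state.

start=S0; accept=S7; S0-0->S1; S0-1->S1; S1-0->S2; S1-1->S2; S2-0->S3; S2-1->S3; S3-0->S0; S3-1->S4; S4-0->S5; S4-1->S1; S5-0->S6; S5-1->S2; S6-0->S7; S6-1->S3; S7-0->S0; S7-1->S4

Build one automaton per condition and run them in lockstep. One (5 states) tracks how much of the suffix `1000` has currently been matched; the other (4 states) tracks the input length modulo 4. Each combined state is a pair, one component from each; accept when both components accept. Minimizing collapses redundant product states.
With 8 states:
        0   1  
>  S0   S1  S1 
   S1   S2  S2 
   S2   S3  S3 
   S3   S0  S4 
   S4   S5  S1 
   S5   S6  S2 
   S6   S7  S3 
 * S7   S0  S4 
(> = start, * = accepting)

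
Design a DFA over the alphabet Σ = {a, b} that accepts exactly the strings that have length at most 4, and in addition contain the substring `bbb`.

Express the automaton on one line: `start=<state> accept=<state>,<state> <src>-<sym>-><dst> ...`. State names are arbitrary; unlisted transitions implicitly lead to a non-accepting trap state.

Handle the two conditions separately and then intersect. One (6 states) tracks the input length, saturating at 5; the other (4 states) tracks whether and how much of `bbb` has been seen. Each combined state is a pair, one component from each; accept when both components accept.
          a    b  
>  q0     q1   q2 
   q1     q3   q4 
   q2     q3   q5 
   q3     q6   q7 
   q4     q6   q8 
   q5     q6   q9 
   q6    q10  q11 
   q7    q10  q12 
   q8    q10  q13 
 * q9    q13  q13 
   q10   q14  q15 
   q11   q14  q16 
   q12   q14  q17 
 * q13   q17  q17 
   q14   q14  q15 
   q15   q14  q16 
   q16   q14  q17 
   q17   q17  q17 
(> = start, * = accepting)

start=q0 accept=q9,q13 q0-a->q1 q0-b->q2 q1-a->q3 q1-b->q4 q2-a->q3 q2-b->q5 q3-a->q6 q3-b->q7 q4-a->q6 q4-b->q8 q5-a->q6 q5-b->q9 q6-a->q10 q6-b->q11 q7-a->q10 q7-b->q12 q8-a->q10 q8-b->q13 q9-a->q13 q9-b->q13 q10-a->q14 q10-b->q15 q11-a->q14 q11-b->q16 q12-a->q14 q12-b->q17 q13-a->q17 q13-b->q17 q14-a->q14 q14-b->q15 q15-a->q14 q15-b->q16 q16-a->q14 q16-b->q17 q17-a->q17 q17-b->q17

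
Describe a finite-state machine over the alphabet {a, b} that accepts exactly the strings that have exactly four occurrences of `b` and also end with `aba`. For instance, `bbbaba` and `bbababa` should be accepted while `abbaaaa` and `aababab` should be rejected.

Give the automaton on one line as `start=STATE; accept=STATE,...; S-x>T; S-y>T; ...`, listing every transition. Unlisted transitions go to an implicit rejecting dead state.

start=s0; accept=s7; s0-a>s0; s0-b>s1; s1-a>s1; s1-b>s2; s2-a>s2; s2-b>s3; s3-a>s4; s3-b>s5; s4-a>s4; s4-b>s6; s5-a>s5; s5-b>s5; s6-a>s7; s6-b>s5; s7-a>s5; s7-b>s5

Handle the two conditions separately and then intersect. The first has 6 states tracking the count of `b`s, saturating at 5; the second has 4 states tracking how much of the suffix `aba` has currently been matched. A product state is a pair (one from each), accepting exactly when both do. After merging equivalent states the machine shrinks.
With 8 states:
        a   b  
>  s0   s0  s1 
   s1   s1  s2 
   s2   s2  s3 
   s3   s4  s5 
   s4   s4  s6 
   s5   s5  s5 
   s6   s7  s5 
 * s7   s5  s5 
(> = start, * = accepting)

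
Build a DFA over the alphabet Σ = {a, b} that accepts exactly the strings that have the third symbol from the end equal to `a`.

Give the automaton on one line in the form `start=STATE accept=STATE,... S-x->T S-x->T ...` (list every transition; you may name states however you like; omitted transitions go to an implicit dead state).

A DFA must remember the last 3 symbols (since which symbol is third-to-last isn't known until the input ends). Use one state per possible window of the last ≤3 symbols; accept from those whose window starts with `a`.
15 states suffice.
          a    b  
>  s0     s1   s2 
   s1     s3   s4 
   s2     s5   s6 
   s3     s7   s8 
   s4     s9  s10 
   s5    s11  s12 
   s6    s13  s14 
 * s7     s7   s8 
 * s8     s9  s10 
 * s9    s11  s12 
 * s10   s13  s14 
   s11    s7   s8 
   s12    s9  s10 
   s13   s11  s12 
   s14   s13  s14 
(> = start, * = accepting)

start=s0 accept=s7,s8,s9,s10 s0-a->s1 s0-b->s2 s1-a->s3 s1-b->s4 s2-a->s5 s2-b->s6 s3-a->s7 s3-b->s8 s4-a->s9 s4-b->s10 s5-a->s11 s5-b->s12 s6-a->s13 s6-b->s14 s7-a->s7 s7-b->s8 s8-a->s9 s8-b->s10 s9-a->s11 s9-b->s12 s10-a->s13 s10-b->s14 s11-a->s7 s11-b->s8 s12-a->s9 s12-b->s10 s13-a->s11 s13-b->s12 s14-a->s13 s14-b->s14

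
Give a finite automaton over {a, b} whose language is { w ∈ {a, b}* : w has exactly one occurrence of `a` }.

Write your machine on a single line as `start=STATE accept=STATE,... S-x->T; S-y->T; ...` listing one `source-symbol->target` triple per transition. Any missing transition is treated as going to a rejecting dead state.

start=s0; accept=s1; s0-a->s1; s0-b->s0; s1-a->s2; s1-b->s1; s2-a->s2; s2-b->s2

Count `a`s, saturating at 2: state s0 means no `a` yet, s1 means one `a` seen, s2 means more than one. Each `a` increments (capped at s2); other symbols loop. Accept from {s1}.
With 3 states:
        a   b  
>  s0   s1  s0 
 * s1   s2  s1 
   s2   s2  s2 
(> = start, * = accepting)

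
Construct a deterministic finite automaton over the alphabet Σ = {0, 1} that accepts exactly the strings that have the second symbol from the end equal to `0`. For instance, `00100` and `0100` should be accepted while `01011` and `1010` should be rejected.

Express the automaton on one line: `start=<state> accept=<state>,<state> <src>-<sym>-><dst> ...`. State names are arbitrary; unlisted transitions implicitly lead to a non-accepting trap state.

Because acceptance depends on a position counted from the end, the machine has to buffer the most recent 2 symbols. Make each state the string of the last up-to-2 symbols read; on input `x` shift the window left and append `x`. Accept when the buffered window has length 2 and begins with `0`.
        0   1  
>  q0   q1  q2 
   q1   q3  q4 
   q2   q5  q6 
 * q3   q3  q4 
 * q4   q5  q6 
   q5   q3  q4 
   q6   q5  q6 
(> = start, * = accepting)

start=q0 accept=q3,q4 q0-0->q1 q0-1->q2 q1-0->q3 q1-1->q4 q2-0->q5 q2-1->q6 q3-0->q3 q3-1->q4 q4-0->q5 q4-1->q6 q5-0->q3 q5-1->q4 q6-0->q5 q6-1->q6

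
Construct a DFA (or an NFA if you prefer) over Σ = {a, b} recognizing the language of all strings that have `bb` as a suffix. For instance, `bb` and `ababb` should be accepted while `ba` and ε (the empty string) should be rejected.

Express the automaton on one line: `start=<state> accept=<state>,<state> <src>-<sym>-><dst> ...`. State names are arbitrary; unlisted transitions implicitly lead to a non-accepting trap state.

start=S0 accept=S2 S0-a->S0 S0-b->S1 S1-a->S0 S1-b->S2 S2-a->S0 S2-b->S2

Let each state record the length of the longest suffix of the input read so far that is also a prefix of `bb`. S1 means the last symbol is `b`; S2 means the last 2 symbols are `bb`. Accept only at S2, where the string currently ends in `bb`.
        a   b  
>  S0   S0  S1 
   S1   S0  S2 
 * S2   S0  S2 
(> = start, * = accepting)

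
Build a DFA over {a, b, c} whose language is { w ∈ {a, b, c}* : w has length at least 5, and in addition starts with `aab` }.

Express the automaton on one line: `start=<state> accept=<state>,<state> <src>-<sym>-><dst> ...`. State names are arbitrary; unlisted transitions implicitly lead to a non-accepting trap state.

start=s0 accept=s10,s12 s0-a->s1 s0-b->s2 s0-c->s2 s1-a->s3 s1-b->s4 s1-c->s4 s2-a->s4 s2-b->s4 s2-c->s4 s3-a->s5 s3-b->s6 s3-c->s5 s4-a->s5 s4-b->s5 s4-c->s5 s5-a->s7 s5-b->s7 s5-c->s7 s6-a->s8 s6-b->s8 s6-c->s8 s7-a->s9 s7-b->s9 s7-c->s9 s8-a->s10 s8-b->s10 s8-c->s10 s9-a->s11 s9-b->s11 s9-c->s11 s10-a->s12 s10-b->s12 s10-c->s12 s11-a->s11 s11-b->s11 s11-c->s11 s12-a->s12 s12-b->s12 s12-c->s12

Handle the two conditions separately and then intersect. One (7 states) tracks the input length, saturating at 6; the other (5 states) tracks whether the input so far still matches the prefix `aab`. Each combined state is a pair, one component from each; accept when both components accept.
          a    b    c  
>  s0     s1   s2   s2 
   s1     s3   s4   s4 
   s2     s4   s4   s4 
   s3     s5   s6   s5 
   s4     s5   s5   s5 
   s5     s7   s7   s7 
   s6     s8   s8   s8 
   s7     s9   s9   s9 
   s8    s10  s10  s10 
   s9    s11  s11  s11 
 * s10   s12  s12  s12 
   s11   s11  s11  s11 
 * s12   s12  s12  s12 
(> = start, * = accepting)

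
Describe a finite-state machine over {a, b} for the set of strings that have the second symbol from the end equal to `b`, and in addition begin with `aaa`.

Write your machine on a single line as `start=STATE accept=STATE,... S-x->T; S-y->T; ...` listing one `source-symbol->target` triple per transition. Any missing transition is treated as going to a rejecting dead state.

Build one automaton per condition and run them in lockstep. One (7 states) tracks the last 2 symbols read; the other (5 states) tracks whether the input so far still matches the prefix `aaa`. Each combined state is a pair, one component from each; accept when both components accept.
12 states suffice.
          a    b  
>  S0     S1   S2 
   S1     S3   S4 
   S2     S5   S6 
   S3     S7   S4 
   S4     S5   S6 
   S5     S8   S4 
   S6     S5   S6 
   S7     S7   S9 
   S8     S8   S4 
   S9    S10  S11 
 * S10    S7   S9 
 * S11   S10  S11 
(> = start, * = accepting)

start=S0; accept=S10,S11; S0-a->S1; S0-b->S2; S1-a->S3; S1-b->S4; S2-a->S5; S2-b->S6; S3-a->S7; S3-b->S4; S4-a->S5; S4-b->S6; S5-a->S8; S5-b->S4; S6-a->S5; S6-b->S6; S7-a->S7; S7-b->S9; S8-a->S8; S8-b->S4; S9-a->S10; S9-b->S11; S10-a->S7; S10-b->S9; S11-a->S10; S11-b->S11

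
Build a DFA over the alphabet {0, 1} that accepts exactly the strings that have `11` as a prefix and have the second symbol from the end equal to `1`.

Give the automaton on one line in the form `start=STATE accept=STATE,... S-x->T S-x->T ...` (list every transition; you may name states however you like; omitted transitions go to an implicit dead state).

Handle the two conditions separately and then intersect. One (4 states) tracks whether the input so far still matches the prefix `11`; the other (7 states) tracks the last 2 symbols read. Each combined state is a pair, one component from each; accept when both components accept. Equivalent product states are then merged.
A 7-state machine:
       0  1 
>  A   B  C 
   B   B  B 
   C   B  D 
 * D   E  D 
 * E   F  G 
   F   F  G 
   G   E  D 
(> = start, * = accepting)

start=A accept=D,E A-0->B A-1->C B-0->B B-1->B C-0->B C-1->D D-0->E D-1->D E-0->F E-1->G F-0->F F-1->G G-0->E G-1->D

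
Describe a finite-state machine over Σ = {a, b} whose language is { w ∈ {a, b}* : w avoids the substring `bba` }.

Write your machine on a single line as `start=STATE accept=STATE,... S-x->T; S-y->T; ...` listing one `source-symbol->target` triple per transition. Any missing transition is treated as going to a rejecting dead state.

This is the complement of 'contains `bba`'. Use the same substring-matching states — S0 through S3 holding how much of `bba` has just been matched — but flip the accepting set: everything except the trap S3 accepts.
A 4-state machine:
        a   b  
>* S0   S0  S1 
 * S1   S0  S2 
 * S2   S3  S2 
   S3   S3  S3 
(> = start, * = accepting)

start=S0; accept=S0,S1,S2; S0-a->S0; S0-b->S1; S1-a->S0; S1-b->S2; S2-a->S3; S2-b->S2; S3-a->S3; S3-b->S3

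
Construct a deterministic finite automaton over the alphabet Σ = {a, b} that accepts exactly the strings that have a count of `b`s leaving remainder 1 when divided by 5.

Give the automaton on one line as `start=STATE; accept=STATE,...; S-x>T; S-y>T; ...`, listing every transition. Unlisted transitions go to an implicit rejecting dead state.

start=q0; accept=q1; q0-a>q0; q0-b>q1; q1-a>q1; q1-b>q2; q2-a>q2; q2-b>q3; q3-a>q3; q3-b>q4; q4-a>q4; q4-b>q0

Keep the running count of `b`s modulo 5: each `b` advances along the cycle q0 → q1 → q2 → q3 → q4 → q0 while other symbols loop. Accept at q1.
A 5-state machine:
        a   b  
>  q0   q0  q1 
 * q1   q1  q2 
   q2   q2  q3 
   q3   q3  q4 
   q4   q4  q0 
(> = start, * = accepting)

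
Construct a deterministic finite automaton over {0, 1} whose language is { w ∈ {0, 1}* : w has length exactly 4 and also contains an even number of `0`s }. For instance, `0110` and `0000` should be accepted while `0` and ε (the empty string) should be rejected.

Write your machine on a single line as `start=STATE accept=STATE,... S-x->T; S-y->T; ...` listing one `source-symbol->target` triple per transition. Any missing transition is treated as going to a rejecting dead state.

start=q0; accept=q7; q0-0->q1; q0-1->q2; q1-0->q3; q1-1->q4; q2-0->q4; q2-1->q3; q3-0->q5; q3-1->q6; q4-0->q6; q4-1->q5; q5-0->q7; q5-1->q8; q6-0->q8; q6-1->q7; q7-0->q9; q7-1->q10; q8-0->q10; q8-1->q9; q9-0->q10; q9-1->q9; q10-0->q9; q10-1->q10

Handle the two conditions separately and then intersect. The first has 6 states tracking the input length, saturating at 5; the second has 2 states tracking the count of `0`s modulo 2. A product state is a pair (one from each), accepting exactly when both do.
          0    1  
>  q0     q1   q2 
   q1     q3   q4 
   q2     q4   q3 
   q3     q5   q6 
   q4     q6   q5 
   q5     q7   q8 
   q6     q8   q7 
 * q7     q9  q10 
   q8    q10   q9 
   q9    q10   q9 
   q10    q9  q10 
(> = start, * = accepting)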